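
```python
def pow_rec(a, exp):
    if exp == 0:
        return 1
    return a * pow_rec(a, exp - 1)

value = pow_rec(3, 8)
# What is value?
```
Call trace:
pow_rec(a=3, exp=8)
  pow_rec(a=3, exp=7)
    pow_rec(a=3, exp=6)
      pow_rec(a=3, exp=5)
        pow_rec(a=3, exp=4)
          pow_rec(a=3, exp=3)
            pow_rec(a=3, exp=2)
              pow_rec(a=3, exp=1)
                pow_rec(a=3, exp=0)
                -> return 1
              -> return 3
            -> return 9
          -> return 27
        -> return 81
      -> return 243
    -> return 729
  -> return 2187
-> return 6561

Final answer: 6561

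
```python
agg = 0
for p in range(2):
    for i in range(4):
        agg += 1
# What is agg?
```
Trace:
  agg=0
  agg=1, p=0, i=0
  agg=2, p=0, i=1
  agg=3, p=0, i=2
  agg=4, p=0, i=3
  agg=5, p=1, i=0
  agg=6, p=1, i=1
  agg=7, p=1, i=2
  agg=8, p=1, i=3

Final answer: 8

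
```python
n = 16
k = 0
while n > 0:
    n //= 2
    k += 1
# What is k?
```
Trace:
  n=16
  n=16, k=0
  n=8, k=1
  n=4, k=2
  n=2, k=3
  n=1, k=4
  n=0, k=5

Final answer: 5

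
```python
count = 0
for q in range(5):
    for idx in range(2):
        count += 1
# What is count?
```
Trace:
  count=0
  count=1, q=0, idx=0
  count=2, q=0, idx=1
  count=3, q=1, idx=0
  count=4, q=1, idx=1
  count=5, q=2, idx=0
  count=6, q=2, idx=1
  count=7, q=3, idx=0
  count=8, q=3, idx=1
  count=9, q=4, idx=0
  count=10, q=4, idx=1

Final answer: 10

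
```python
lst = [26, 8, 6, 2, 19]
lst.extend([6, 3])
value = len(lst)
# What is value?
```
Trace:
  lst=[26, 8, 6, 2, 19]
  lst=[26, 8, 6, 2, 19, 6, 3]
  lst=[26, 8, 6, 2, 19, 6, 3], value=7

Final answer: 7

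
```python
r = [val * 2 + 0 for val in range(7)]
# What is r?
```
Trace:
  val=0
  val=1
  val=2
  val=3
  val=4
  val=5
  val=6
  r=[0, 2, 4, 6, 8, 10, 12]

Final answer: [0, 2, 4, 6, 8, 10, 12]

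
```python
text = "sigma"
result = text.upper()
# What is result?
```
Trace:
  text='sigma'
  text='sigma', result='SIGMA'

Final answer: 'SIGMA'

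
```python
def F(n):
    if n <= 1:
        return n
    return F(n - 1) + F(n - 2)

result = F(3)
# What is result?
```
Call trace:
F(n=3)
  F(n=2)
    F(n=1)
    -> return 1
    F(n=0)
    -> return 0
  -> return 1
  F(n=1)
  -> return 1
-> return 2

Final answer: 2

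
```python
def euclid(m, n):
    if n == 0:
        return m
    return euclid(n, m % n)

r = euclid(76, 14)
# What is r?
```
Call trace:
euclid(m=76, n=14)
  euclid(m=14, n=6)
    euclid(m=6, n=2)
      euclid(m=2, n=0)
      -> return 2
    -> return 2
  -> return 2
-> return 2

Final answer: 2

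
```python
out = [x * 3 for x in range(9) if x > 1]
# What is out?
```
Trace:
  x=0
  x=1
  x=2
  x=3
  x=4
  x=5
  x=6
  x=7
  x=8
  out=[6, 9, 12, 15, 18, 21, 24]

Final answer: [6, 9, 12, 15, 18, 21, 24]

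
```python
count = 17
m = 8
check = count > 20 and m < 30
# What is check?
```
Trace:
  count=17
  count=17, m=8
  count=17, m=8, check=False

Final answer: False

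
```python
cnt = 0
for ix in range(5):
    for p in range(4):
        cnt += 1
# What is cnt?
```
Trace:
  cnt=0
  cnt=1, ix=0, p=0
  cnt=2, ix=0, p=1
  cnt=3, ix=0, p=2
  cnt=4, ix=0, p=3
  cnt=5, ix=1, p=0
  cnt=6, ix=1, p=1
  cnt=7, ix=1, p=2
  cnt=8, ix=1, p=3
  cnt=9, ix=2, p=0
  cnt=10, ix=2, p=1
  cnt=11, ix=2, p=2
  cnt=12, ix=2, p=3
  cnt=13, ix=3, p=0
  cnt=14, ix=3, p=1
  cnt=15, ix=3, p=2
  cnt=16, ix=3, p=3
  cnt=17, ix=4, p=0
  cnt=18, ix=4, p=1
  cnt=19, ix=4, p=2
  cnt=20, ix=4, p=3

Final answer: 20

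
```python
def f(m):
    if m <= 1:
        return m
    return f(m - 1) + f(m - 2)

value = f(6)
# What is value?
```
Call trace (a repeated sub-call is expanded the first time; later identical calls just restate its return value):
f(m=6)
  f(m=5)
    f(m=4)
      f(m=3)
        f(m=2)
          f(m=1)
          -> return 1
          f(m=0)
          -> return 0
        -> return 1
        f(m=1)
        -> return 1
      -> return 2
      f(m=2) -> return 1  (same call as traced above)
    -> return 3
    f(m=3) -> return 2  (same call as traced above)
  -> return 5
  f(m=4) -> return 3  (same call as traced above)
-> return 8

Final answer: 8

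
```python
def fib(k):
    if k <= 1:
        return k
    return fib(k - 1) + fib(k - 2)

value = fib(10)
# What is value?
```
Call trace (a repeated sub-call is expanded the first time; later identical calls just restate its return value):
fib(k=10)
  fib(k=9)
    fib(k=8)
      fib(k=7)
        fib(k=6)
          fib(k=5)
            fib(k=4)
              fib(k=3)
                fib(k=2)
                  fib(k=1)
                  -> return 1
                  fib(k=0)
                  -> return 0
                -> return 1
                fib(k=1)
                -> return 1
              -> return 2
              fib(k=2) -> return 1  (same call as traced above)
            -> return 3
            fib(k=3) -> return 2  (same call as traced above)
          -> return 5
          fib(k=4) -> return 3  (same call as traced above)
        -> return 8
        fib(k=5) -> return 5  (same call as traced above)
      -> return 13
      fib(k=6) -> return 8  (same call as traced above)
    -> return 21
    fib(k=7) -> return 13  (same call as traced above)
  -> return 34
  fib(k=8) -> return 21  (same call as traced above)
-> return 55

Final answer: 55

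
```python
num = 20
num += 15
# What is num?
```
Trace:
  num=20
  num=35

Final answer: 35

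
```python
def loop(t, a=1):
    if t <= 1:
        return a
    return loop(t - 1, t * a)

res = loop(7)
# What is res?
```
Call trace:
loop(t=7, a=1)
  loop(t=6, a=7)
    loop(t=5, a=42)
      loop(t=4, a=210)
        loop(t=3, a=840)
          loop(t=2, a=2520)
            loop(t=1, a=5040)
            -> return 5040
          -> return 5040
        -> return 5040
      -> return 5040
    -> return 5040
  -> return 5040
-> return 5040

Final answer: 5040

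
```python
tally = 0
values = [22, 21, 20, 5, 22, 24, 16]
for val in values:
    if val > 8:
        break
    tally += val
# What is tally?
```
Trace:
  tally=0
  tally=0, val=22

Final answer: 0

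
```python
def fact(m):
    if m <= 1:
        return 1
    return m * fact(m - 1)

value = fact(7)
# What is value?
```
Call trace:
fact(m=7)
  fact(m=6)
    fact(m=5)
      fact(m=4)
        fact(m=3)
          fact(m=2)
            fact(m=1)
            -> return 1
          -> return 2
        -> return 6
      -> return 24
    -> return 120
  -> return 720
-> return 5040

Final answer: 5040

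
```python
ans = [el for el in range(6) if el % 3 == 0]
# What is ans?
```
Trace:
  el=0
  el=1
  el=2
  el=3
  el=4
  el=5
  ans=[0, 3]

Final answer: [0, 3]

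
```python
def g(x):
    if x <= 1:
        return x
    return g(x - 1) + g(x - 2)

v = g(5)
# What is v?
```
Call trace (a repeated sub-call is expanded the first time; later identical calls just restate its return value):
g(x=5)
  g(x=4)
    g(x=3)
      g(x=2)
        g(x=1)
        -> return 1
        g(x=0)
        -> return 0
      -> return 1
      g(x=1)
      -> return 1
    -> return 2
    g(x=2) -> return 1  (same call as traced above)
  -> return 3
  g(x=3) -> return 2  (same call as traced above)
-> return 5

Final answer: 5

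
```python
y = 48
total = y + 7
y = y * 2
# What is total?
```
Trace:
  y=48
  y=48, total=55
  y=96, total=55

Final answer: 55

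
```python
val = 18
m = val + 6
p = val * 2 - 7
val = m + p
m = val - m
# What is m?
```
Trace:
  val=18
  val=18, m=24
  val=18, m=24, p=29
  val=53, m=24, p=29
  val=53, m=29, p=29

Final answer: 29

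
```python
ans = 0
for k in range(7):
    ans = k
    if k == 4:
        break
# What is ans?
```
Trace:
  ans=0
  ans=0, k=0
  ans=1, k=1
  ans=2, k=2
  ans=3, k=3
  ans=4, k=4

Final answer: 4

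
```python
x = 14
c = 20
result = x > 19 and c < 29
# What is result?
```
Trace:
  x=14
  x=14, c=20
  x=14, c=20, result=False

Final answer: False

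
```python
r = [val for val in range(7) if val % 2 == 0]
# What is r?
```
Trace:
  val=0
  val=1
  val=2
  val=3
  val=4
  val=5
  val=6
  r=[0, 2, 4, 6]

Final answer: [0, 2, 4, 6]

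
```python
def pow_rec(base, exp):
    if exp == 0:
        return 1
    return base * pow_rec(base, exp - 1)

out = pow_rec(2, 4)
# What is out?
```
Call trace:
pow_rec(base=2, exp=4)
  pow_rec(base=2, exp=3)
    pow_rec(base=2, exp=2)
      pow_rec(base=2, exp=1)
        pow_rec(base=2, exp=0)
        -> return 1
      -> return 2
    -> return 4
  -> return 8
-> return 16

Final answer: 16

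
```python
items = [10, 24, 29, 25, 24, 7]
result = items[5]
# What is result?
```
Trace:
  items=[10, 24, 29, 25, 24, 7]
  items=[10, 24, 29, 25, 24, 7], result=7

Final answer: 7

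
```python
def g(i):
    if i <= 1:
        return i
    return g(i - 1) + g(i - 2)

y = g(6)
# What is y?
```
Call trace (a repeated sub-call is expanded the first time; later identical calls just restate its return value):
g(i=6)
  g(i=5)
    g(i=4)
      g(i=3)
        g(i=2)
          g(i=1)
          -> return 1
          g(i=0)
          -> return 0
        -> return 1
        g(i=1)
        -> return 1
      -> return 2
      g(i=2) -> return 1  (same call as traced above)
    -> return 3
    g(i=3) -> return 2  (same call as traced above)
  -> return 5
  g(i=4) -> return 3  (same call as traced above)
-> return 8

Final answer: 8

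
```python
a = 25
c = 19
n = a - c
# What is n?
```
Trace:
  a=25
  a=25, c=19
  a=25, c=19, n=6

Final answer: 6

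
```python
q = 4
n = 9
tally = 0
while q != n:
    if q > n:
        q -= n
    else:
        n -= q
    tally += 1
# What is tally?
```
Trace:
  q=4
  q=4, n=9
  q=4, n=9, tally=0
  q=4, n=5, tally=1
  q=4, n=1, tally=2
  q=3, n=1, tally=3
  q=2, n=1, tally=4
  q=1, n=1, tally=5

Final answer: 5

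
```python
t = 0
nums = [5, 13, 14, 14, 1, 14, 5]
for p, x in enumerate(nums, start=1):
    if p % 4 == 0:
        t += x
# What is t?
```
Trace:
  t=0
  t=0, p=1, x=5
  t=0, p=2, x=13
  t=0, p=3, x=14
  t=14, p=4, x=14
  t=14, p=5, x=1
  t=14, p=6, x=14
  t=14, p=7, x=5

Final answer: 14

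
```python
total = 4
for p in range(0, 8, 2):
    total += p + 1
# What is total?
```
Trace:
  total=4
  total=5, p=0
  total=8, p=2
  total=13, p=4
  total=20, p=6

Final answer: 20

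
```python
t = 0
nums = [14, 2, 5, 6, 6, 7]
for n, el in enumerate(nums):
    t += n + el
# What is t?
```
Trace:
  t=0
  t=14, n=0, el=14
  t=17, n=1, el=2
  t=24, n=2, el=5
  t=33, n=3, el=6
  t=43, n=4, el=6
  t=55, n=5, el=7

Final answer: 55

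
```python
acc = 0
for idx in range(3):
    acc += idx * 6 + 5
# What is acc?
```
Trace:
  acc=0
  acc=5, idx=0
  acc=16, idx=1
  acc=33, idx=2

Final answer: 33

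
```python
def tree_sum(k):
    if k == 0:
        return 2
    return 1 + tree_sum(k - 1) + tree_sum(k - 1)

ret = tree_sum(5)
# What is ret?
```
Call trace (a repeated sub-call is expanded the first time; later identical calls just restate its return value):
tree_sum(k=5)
  tree_sum(k=4)
    tree_sum(k=3)
      tree_sum(k=2)
        tree_sum(k=1)
          tree_sum(k=0)
          -> return 2
          tree_sum(k=0)
          -> return 2
        -> return 5
        tree_sum(k=1) -> return 5  (same call as traced above)
      -> return 11
      tree_sum(k=2) -> return 11  (same call as traced above)
    -> return 23
    tree_sum(k=3) -> return 23  (same call as traced above)
  -> return 47
  tree_sum(k=4) -> return 47  (same call as traced above)
-> return 95

Final answer: 95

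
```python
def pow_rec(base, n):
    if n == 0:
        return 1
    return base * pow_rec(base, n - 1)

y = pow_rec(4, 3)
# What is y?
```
Call trace:
pow_rec(base=4, n=3)
  pow_rec(base=4, n=2)
    pow_rec(base=4, n=1)
      pow_rec(base=4, n=0)
      -> return 1
    -> return 4
  -> return 16
-> return 64

Final answer: 64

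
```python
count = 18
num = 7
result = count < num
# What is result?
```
Trace:
  count=18
  count=18, num=7
  count=18, num=7, result=False

Final answer: False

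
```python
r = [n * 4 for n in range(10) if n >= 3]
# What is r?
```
Trace:
  n=0
  n=1
  n=2
  n=3
  n=4
  n=5
  n=6
  n=7
  n=8
  n=9
  r=[12, 16, 20, 24, 28, 32, 36]

Final answer: [12, 16, 20, 24, 28, 32, 36]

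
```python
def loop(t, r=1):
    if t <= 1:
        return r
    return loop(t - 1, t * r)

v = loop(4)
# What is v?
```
Call trace:
loop(t=4, r=1)
  loop(t=3, r=4)
    loop(t=2, r=12)
      loop(t=1, r=24)
      -> return 24
    -> return 24
  -> return 24
-> return 24

Final answer: 24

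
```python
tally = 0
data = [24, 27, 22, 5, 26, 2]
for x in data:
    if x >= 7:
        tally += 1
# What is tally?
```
Trace:
  tally=0
  tally=1, x=24
  tally=2, x=27
  tally=3, x=22
  tally=3, x=5
  tally=4, x=26
  tally=4, x=2

Final answer: 4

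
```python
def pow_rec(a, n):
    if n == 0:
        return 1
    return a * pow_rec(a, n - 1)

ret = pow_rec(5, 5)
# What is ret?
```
Call trace:
pow_rec(a=5, n=5)
  pow_rec(a=5, n=4)
    pow_rec(a=5, n=3)
      pow_rec(a=5, n=2)
        pow_rec(a=5, n=1)
          pow_rec(a=5, n=0)
          -> return 1
        -> return 5
      -> return 25
    -> return 125
  -> return 625
-> return 3125

Final answer: 3125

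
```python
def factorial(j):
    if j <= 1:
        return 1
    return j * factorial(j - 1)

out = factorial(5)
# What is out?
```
Call trace:
factorial(j=5)
  factorial(j=4)
    factorial(j=3)
      factorial(j=2)
        factorial(j=1)
        -> return 1
      -> return 2
    -> return 6
  -> return 24
-> return 120

Final answer: 120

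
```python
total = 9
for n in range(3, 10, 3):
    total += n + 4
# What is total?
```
Trace:
  total=9
  total=16, n=3
  total=26, n=6
  total=39, n=9

Final answer: 39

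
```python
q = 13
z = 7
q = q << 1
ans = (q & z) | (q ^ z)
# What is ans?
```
Trace:
  q=13
  q=13, z=7
  q=26, z=7
  q=26, z=7, ans=31

Final answer: 31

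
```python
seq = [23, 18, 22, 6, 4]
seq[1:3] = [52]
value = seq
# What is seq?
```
Trace:
  seq=[23, 18, 22, 6, 4]
  seq=[23, 52, 6, 4]
  seq=[23, 52, 6, 4], value=[23, 52, 6, 4]

Final answer: [23, 52, 6, 4]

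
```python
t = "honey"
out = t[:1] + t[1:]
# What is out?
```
Trace:
  t='honey'
  t='honey', out='honey'

Final answer: 'honey'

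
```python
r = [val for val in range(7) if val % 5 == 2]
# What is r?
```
Trace:
  val=0
  val=1
  val=2
  val=3
  val=4
  val=5
  val=6
  r=[2]

Final answer: [2]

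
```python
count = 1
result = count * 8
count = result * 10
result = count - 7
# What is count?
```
Trace:
  count=1
  count=1, result=8
  count=80, result=8
  count=80, result=73

Final answer: 80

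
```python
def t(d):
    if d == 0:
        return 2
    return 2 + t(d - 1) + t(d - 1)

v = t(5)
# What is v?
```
Call trace (a repeated sub-call is expanded the first time; later identical calls just restate its return value):
t(d=5)
  t(d=4)
    t(d=3)
      t(d=2)
        t(d=1)
          t(d=0)
          -> return 2
          t(d=0)
          -> return 2
        -> return 6
        t(d=1) -> return 6  (same call as traced above)
      -> return 14
      t(d=2) -> return 14  (same call as traced above)
    -> return 30
    t(d=3) -> return 30  (same call as traced above)
  -> return 62
  t(d=4) -> return 62  (same call as traced above)
-> return 126

Final answer: 126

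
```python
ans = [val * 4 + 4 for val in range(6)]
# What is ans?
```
Trace:
  val=0
  val=1
  val=2
  val=3
  val=4
  val=5
  ans=[4, 8, 12, 16, 20, 24]

Final answer: [4, 8, 12, 16, 20, 24]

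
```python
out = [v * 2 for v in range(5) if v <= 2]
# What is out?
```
Trace:
  v=0
  v=1
  v=2
  v=3
  v=4
  out=[0, 2, 4]

Final answer: [0, 2, 4]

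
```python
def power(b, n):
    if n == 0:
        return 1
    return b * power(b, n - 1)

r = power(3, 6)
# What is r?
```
Call trace:
power(b=3, n=6)
  power(b=3, n=5)
    power(b=3, n=4)
      power(b=3, n=3)
        power(b=3, n=2)
          power(b=3, n=1)
            power(b=3, n=0)
            -> return 1
          -> return 3
        -> return 9
      -> return 27
    -> return 81
  -> return 243
-> return 729

Final answer: 729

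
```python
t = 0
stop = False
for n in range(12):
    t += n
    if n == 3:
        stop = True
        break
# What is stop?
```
Trace:
  t=0
  t=0, stop=False
  t=0, stop=False, n=0
  t=1, stop=False, n=1
  t=3, stop=False, n=2
  t=6, stop=True, n=3

Final answer: True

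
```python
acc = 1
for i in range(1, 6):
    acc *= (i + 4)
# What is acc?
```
Trace:
  acc=1
  acc=5, i=1
  acc=30, i=2
  acc=210, i=3
  acc=1680, i=4
  acc=15120, i=5

Final answer: 15120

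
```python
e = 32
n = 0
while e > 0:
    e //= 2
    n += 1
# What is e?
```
Trace:
  e=32
  e=32, n=0
  e=16, n=1
  e=8, n=2
  e=4, n=3
  e=2, n=4
  e=1, n=5
  e=0, n=6

Final answer: 0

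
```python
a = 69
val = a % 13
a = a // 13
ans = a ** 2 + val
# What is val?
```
Trace:
  a=69
  a=69, val=4
  a=5, val=4
  a=5, val=4, ans=29

Final answer: 4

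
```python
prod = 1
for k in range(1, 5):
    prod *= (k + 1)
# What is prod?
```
Trace:
  prod=1
  prod=2, k=1
  prod=6, k=2
  prod=24, k=3
  prod=120, k=4

Final answer: 120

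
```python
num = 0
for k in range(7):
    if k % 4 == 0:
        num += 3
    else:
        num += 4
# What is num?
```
Trace:
  num=0
  num=3, k=0
  num=7, k=1
  num=11, k=2
  num=15, k=3
  num=18, k=4
  num=22, k=5
  num=26, k=6

Final answer: 26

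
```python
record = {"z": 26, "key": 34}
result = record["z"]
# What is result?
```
Trace:
  record={'z': 26, 'key': 34}
  record={'z': 26, 'key': 34}, result=26

Final answer: 26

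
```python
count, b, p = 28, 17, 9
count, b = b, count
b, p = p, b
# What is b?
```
Trace:
  count=28, b=17, p=9
  count=17, b=28, p=9
  count=17, b=9, p=28

Final answer: 9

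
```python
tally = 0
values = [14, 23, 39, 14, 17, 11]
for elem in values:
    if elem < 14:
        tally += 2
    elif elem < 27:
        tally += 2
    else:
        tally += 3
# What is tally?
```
Trace:
  tally=0
  tally=2, elem=14
  tally=4, elem=23
  tally=7, elem=39
  tally=9, elem=14
  tally=11, elem=17
  tally=13, elem=11

Final answer: 13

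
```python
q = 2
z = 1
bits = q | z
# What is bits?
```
Trace:
  q=2
  q=2, z=1
  q=2, z=1, bits=3

Final answer: 3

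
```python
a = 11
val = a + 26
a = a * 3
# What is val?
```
Trace:
  a=11
  a=11, val=37
  a=33, val=37

Final answer: 37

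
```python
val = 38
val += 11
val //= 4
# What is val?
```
Trace:
  val=38
  val=49
  val=12

Final answer: 12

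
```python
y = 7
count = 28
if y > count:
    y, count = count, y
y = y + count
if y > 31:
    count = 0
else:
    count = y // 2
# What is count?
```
Trace:
  y=7
  y=7, count=28
  y=7, count=28
  y=35, count=28
  y=35, count=0

Final answer: 0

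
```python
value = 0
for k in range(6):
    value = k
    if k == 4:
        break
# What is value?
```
Trace:
  value=0
  value=0, k=0
  value=1, k=1
  value=2, k=2
  value=3, k=3
  value=4, k=4

Final answer: 4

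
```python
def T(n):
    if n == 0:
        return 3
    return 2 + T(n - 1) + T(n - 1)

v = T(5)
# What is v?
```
Call trace (a repeated sub-call is expanded the first time; later identical calls just restate its return value):
T(n=5)
  T(n=4)
    T(n=3)
      T(n=2)
        T(n=1)
          T(n=0)
          -> return 3
          T(n=0)
          -> return 3
        -> return 8
        T(n=1) -> return 8  (same call as traced above)
      -> return 18
      T(n=2) -> return 18  (same call as traced above)
    -> return 38
    T(n=3) -> return 38  (same call as traced above)
  -> return 78
  T(n=4) -> return 78  (same call as traced above)
-> return 158

Final answer: 158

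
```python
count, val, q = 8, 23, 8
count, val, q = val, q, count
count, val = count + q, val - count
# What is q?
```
Trace:
  count=8, val=23, q=8
  count=23, val=8, q=8
  count=31, val=-15, q=8

Final answer: 8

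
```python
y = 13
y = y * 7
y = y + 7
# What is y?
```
Trace:
  y=13
  y=91
  y=98

Final answer: 98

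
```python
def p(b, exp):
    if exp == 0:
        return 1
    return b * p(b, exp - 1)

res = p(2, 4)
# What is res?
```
Call trace:
p(b=2, exp=4)
  p(b=2, exp=3)
    p(b=2, exp=2)
      p(b=2, exp=1)
        p(b=2, exp=0)
        -> return 1
      -> return 2
    -> return 4
  -> return 8
-> return 16

Final answer: 16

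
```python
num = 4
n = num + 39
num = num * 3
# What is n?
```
Trace:
  num=4
  num=4, n=43
  num=12, n=43

Final answer: 43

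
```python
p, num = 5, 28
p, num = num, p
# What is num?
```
Trace:
  p=5, num=28
  p=28, num=5

Final answer: 5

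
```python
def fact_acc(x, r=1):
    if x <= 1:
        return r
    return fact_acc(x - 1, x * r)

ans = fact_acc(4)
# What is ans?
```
Call trace:
fact_acc(x=4, r=1)
  fact_acc(x=3, r=4)
    fact_acc(x=2, r=12)
      fact_acc(x=1, r=24)
      -> return 24
    -> return 24
  -> return 24
-> return 24

Final answer: 24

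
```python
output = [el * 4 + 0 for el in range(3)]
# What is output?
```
Trace:
  el=0
  el=1
  el=2
  output=[0, 4, 8]

Final answer: [0, 4, 8]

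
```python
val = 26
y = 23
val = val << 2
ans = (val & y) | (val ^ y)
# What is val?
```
Trace:
  val=26
  val=26, y=23
  val=104, y=23
  val=104, y=23, ans=127

Final answer: 104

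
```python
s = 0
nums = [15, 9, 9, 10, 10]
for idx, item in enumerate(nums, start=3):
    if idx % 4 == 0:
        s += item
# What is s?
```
Trace:
  s=0
  s=0, idx=3, item=15
  s=9, idx=4, item=9
  s=9, idx=5, item=9
  s=9, idx=6, item=10
  s=9, idx=7, item=10

Final answer: 9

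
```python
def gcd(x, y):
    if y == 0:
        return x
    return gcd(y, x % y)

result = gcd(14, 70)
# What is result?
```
Call trace:
gcd(x=14, y=70)
  gcd(x=70, y=14)
    gcd(x=14, y=0)
    -> return 14
  -> return 14
-> return 14

Final answer: 14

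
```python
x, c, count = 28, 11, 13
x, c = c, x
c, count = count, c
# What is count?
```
Trace:
  x=28, c=11, count=13
  x=11, c=28, count=13
  x=11, c=13, count=28

Final answer: 28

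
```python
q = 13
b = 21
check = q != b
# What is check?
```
Trace:
  q=13
  q=13, b=21
  q=13, b=21, check=True

Final answer: True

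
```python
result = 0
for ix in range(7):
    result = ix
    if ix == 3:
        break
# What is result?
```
Trace:
  result=0
  result=0, ix=0
  result=1, ix=1
  result=2, ix=2
  result=3, ix=3

Final answer: 3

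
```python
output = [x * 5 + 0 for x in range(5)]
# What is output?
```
Trace:
  x=0
  x=1
  x=2
  x=3
  x=4
  output=[0, 5, 10, 15, 20]

Final answer: [0, 5, 10, 15, 20]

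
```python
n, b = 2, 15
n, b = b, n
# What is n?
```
Trace:
  n=2, b=15
  n=15, b=2

Final answer: 15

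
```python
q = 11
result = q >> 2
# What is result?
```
Trace:
  q=11
  q=11, result=2

Final answer: 2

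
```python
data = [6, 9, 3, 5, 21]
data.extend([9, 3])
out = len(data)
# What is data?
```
Trace:
  data=[6, 9, 3, 5, 21]
  data=[6, 9, 3, 5, 21, 9, 3]
  data=[6, 9, 3, 5, 21, 9, 3], out=7

Final answer: [6, 9, 3, 5, 21, 9, 3]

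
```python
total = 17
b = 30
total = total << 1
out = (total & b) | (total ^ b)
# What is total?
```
Trace:
  total=17
  total=17, b=30
  total=34, b=30
  total=34, b=30, out=62

Final answer: 34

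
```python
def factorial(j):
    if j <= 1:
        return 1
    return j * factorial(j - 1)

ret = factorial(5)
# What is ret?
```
Call trace:
factorial(j=5)
  factorial(j=4)
    factorial(j=3)
      factorial(j=2)
        factorial(j=1)
        -> return 1
      -> return 2
    -> return 6
  -> return 24
-> return 120

Final answer: 120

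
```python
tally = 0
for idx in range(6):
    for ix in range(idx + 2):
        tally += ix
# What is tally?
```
Trace:
  tally=0
  tally=0, idx=0, ix=0
  tally=1, idx=0, ix=1
  tally=1, idx=1, ix=0
  tally=2, idx=1, ix=1
  tally=4, idx=1, ix=2
  tally=4, idx=2, ix=0
  tally=5, idx=2, ix=1
  tally=7, idx=2, ix=2
  tally=10, idx=2, ix=3
  tally=10, idx=3, ix=0
  tally=11, idx=3, ix=1
  tally=13, idx=3, ix=2
  tally=16, idx=3, ix=3
  tally=20, idx=3, ix=4
  tally=20, idx=4, ix=0
  tally=21, idx=4, ix=1
  tally=23, idx=4, ix=2
  tally=26, idx=4, ix=3
  tally=30, idx=4, ix=4
  tally=35, idx=4, ix=5
  tally=35, idx=5, ix=0
  tally=36, idx=5, ix=1
  tally=38, idx=5, ix=2
  tally=41, idx=5, ix=3
  tally=45, idx=5, ix=4
  tally=50, idx=5, ix=5
  tally=56, idx=5, ix=6

Final answer: 56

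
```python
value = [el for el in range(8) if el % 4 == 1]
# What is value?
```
Trace:
  el=0
  el=1
  el=2
  el=3
  el=4
  el=5
  el=6
  el=7
  value=[1, 5]

Final answer: [1, 5]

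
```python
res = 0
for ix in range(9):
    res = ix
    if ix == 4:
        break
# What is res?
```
Trace:
  res=0
  res=0, ix=0
  res=1, ix=1
  res=2, ix=2
  res=3, ix=3
  res=4, ix=4

Final answer: 4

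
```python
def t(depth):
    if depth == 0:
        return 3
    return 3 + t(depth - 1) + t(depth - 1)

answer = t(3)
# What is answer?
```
Call trace (a repeated sub-call is expanded the first time; later identical calls just restate its return value):
t(depth=3)
  t(depth=2)
    t(depth=1)
      t(depth=0)
      -> return 3
      t(depth=0)
      -> return 3
    -> return 9
    t(depth=1) -> return 9  (same call as traced above)
  -> return 21
  t(depth=2) -> return 21  (same call as traced above)
-> return 45

Final answer: 45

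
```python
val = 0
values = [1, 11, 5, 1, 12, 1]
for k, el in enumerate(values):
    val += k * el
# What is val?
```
Trace:
  val=0
  val=0, k=0, el=1
  val=11, k=1, el=11
  val=21, k=2, el=5
  val=24, k=3, el=1
  val=72, k=4, el=12
  val=77, k=5, el=1

Final answer: 77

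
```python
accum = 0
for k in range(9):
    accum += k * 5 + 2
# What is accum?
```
Trace:
  accum=0
  accum=2, k=0
  accum=9, k=1
  accum=21, k=2
  accum=38, k=3
  accum=60, k=4
  accum=87, k=5
  accum=119, k=6
  accum=156, k=7
  accum=198, k=8

Final answer: 198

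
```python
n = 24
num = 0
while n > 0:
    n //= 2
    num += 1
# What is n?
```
Trace:
  n=24
  n=24, num=0
  n=12, num=1
  n=6, num=2
  n=3, num=3
  n=1, num=4
  n=0, num=5

Final answer: 0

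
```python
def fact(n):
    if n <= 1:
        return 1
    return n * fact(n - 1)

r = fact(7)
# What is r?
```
Call trace:
fact(n=7)
  fact(n=6)
    fact(n=5)
      fact(n=4)
        fact(n=3)
          fact(n=2)
            fact(n=1)
            -> return 1
          -> return 2
        -> return 6
      -> return 24
    -> return 120
  -> return 720
-> return 5040

Final answer: 5040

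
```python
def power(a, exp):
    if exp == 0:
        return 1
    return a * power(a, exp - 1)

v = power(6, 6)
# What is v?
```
Call trace:
power(a=6, exp=6)
  power(a=6, exp=5)
    power(a=6, exp=4)
      power(a=6, exp=3)
        power(a=6, exp=2)
          power(a=6, exp=1)
            power(a=6, exp=0)
            -> return 1
          -> return 6
        -> return 36
      -> return 216
    -> return 1296
  -> return 7776
-> return 46656

Final answer: 46656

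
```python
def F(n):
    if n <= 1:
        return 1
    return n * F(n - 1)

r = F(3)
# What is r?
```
Call trace:
F(n=3)
  F(n=2)
    F(n=1)
    -> return 1
  -> return 2
-> return 6

Final answer: 6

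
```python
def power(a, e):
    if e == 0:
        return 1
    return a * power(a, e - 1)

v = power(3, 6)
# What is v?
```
Call trace:
power(a=3, e=6)
  power(a=3, e=5)
    power(a=3, e=4)
      power(a=3, e=3)
        power(a=3, e=2)
          power(a=3, e=1)
            power(a=3, e=0)
            -> return 1
          -> return 3
        -> return 9
      -> return 27
    -> return 81
  -> return 243
-> return 729

Final answer: 729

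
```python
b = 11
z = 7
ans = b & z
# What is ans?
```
Trace:
  b=11
  b=11, z=7
  b=11, z=7, ans=3

Final answer: 3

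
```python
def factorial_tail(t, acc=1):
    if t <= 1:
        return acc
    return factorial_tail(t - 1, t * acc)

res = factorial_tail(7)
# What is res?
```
Call trace:
factorial_tail(t=7, acc=1)
  factorial_tail(t=6, acc=7)
    factorial_tail(t=5, acc=42)
      factorial_tail(t=4, acc=210)
        factorial_tail(t=3, acc=840)
          factorial_tail(t=2, acc=2520)
            factorial_tail(t=1, acc=5040)
            -> return 5040
          -> return 5040
        -> return 5040
      -> return 5040
    -> return 5040
  -> return 5040
-> return 5040

Final answer: 5040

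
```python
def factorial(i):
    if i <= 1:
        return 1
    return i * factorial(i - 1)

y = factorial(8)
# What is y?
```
Call trace:
factorial(i=8)
  factorial(i=7)
    factorial(i=6)
      factorial(i=5)
        factorial(i=4)
          factorial(i=3)
            factorial(i=2)
              factorial(i=1)
              -> return 1
            -> return 2
          -> return 6
        -> return 24
      -> return 120
    -> return 720
  -> return 5040
-> return 40320

Final answer: 40320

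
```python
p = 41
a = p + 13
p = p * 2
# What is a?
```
Trace:
  p=41
  p=41, a=54
  p=82, a=54

Final answer: 54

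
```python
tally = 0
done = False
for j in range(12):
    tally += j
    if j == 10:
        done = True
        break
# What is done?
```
Trace:
  tally=0
  tally=0, done=False
  tally=0, done=False, j=0
  tally=1, done=False, j=1
  tally=3, done=False, j=2
  tally=6, done=False, j=3
  tally=10, done=False, j=4
  tally=15, done=False, j=5
  tally=21, done=False, j=6
  tally=28, done=False, j=7
  tally=36, done=False, j=8
  tally=45, done=False, j=9
  tally=55, done=True, j=10

Final answer: True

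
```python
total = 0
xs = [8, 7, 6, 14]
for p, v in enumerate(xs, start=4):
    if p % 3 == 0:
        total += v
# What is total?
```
Trace:
  total=0
  total=0, p=4, v=8
  total=0, p=5, v=7
  total=6, p=6, v=6
  total=6, p=7, v=14

Final answer: 6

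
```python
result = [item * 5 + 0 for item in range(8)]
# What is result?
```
Trace:
  item=0
  item=1
  item=2
  item=3
  item=4
  item=5
  item=6
  item=7
  result=[0, 5, 10, 15, 20, 25, 30, 35]

Final answer: [0, 5, 10, 15, 20, 25, 30, 35]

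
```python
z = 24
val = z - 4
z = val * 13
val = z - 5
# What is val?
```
Trace:
  z=24
  z=24, val=20
  z=260, val=20
  z=260, val=255

Final answer: 255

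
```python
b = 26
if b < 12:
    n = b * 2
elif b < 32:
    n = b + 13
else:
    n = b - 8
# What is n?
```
Trace:
  b=26
  b=26, n=39

Final answer: 39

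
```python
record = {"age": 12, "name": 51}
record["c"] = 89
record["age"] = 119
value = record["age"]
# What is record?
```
Trace:
  record={'age': 12, 'name': 51}
  record={'age': 12, 'name': 51, 'c': 89}
  record={'age': 119, 'name': 51, 'c': 89}
  record={'age': 119, 'name': 51, 'c': 89}, value=119

Final answer: {'age': 119, 'name': 51, 'c': 89}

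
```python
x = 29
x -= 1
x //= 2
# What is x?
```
Trace:
  x=29
  x=28
  x=14

Final answer: 14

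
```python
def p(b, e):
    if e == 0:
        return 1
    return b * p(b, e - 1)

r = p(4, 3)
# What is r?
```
Call trace:
p(b=4, e=3)
  p(b=4, e=2)
    p(b=4, e=1)
      p(b=4, e=0)
      -> return 1
    -> return 4
  -> return 16
-> return 64

Final answer: 64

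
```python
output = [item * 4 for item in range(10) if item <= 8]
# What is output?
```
Trace:
  item=0
  item=1
  item=2
  item=3
  item=4
  item=5
  item=6
  item=7
  item=8
  item=9
  output=[0, 4, 8, 12, 16, 20, 24, 28, 32]

Final answer: [0, 4, 8, 12, 16, 20, 24, 28, 32]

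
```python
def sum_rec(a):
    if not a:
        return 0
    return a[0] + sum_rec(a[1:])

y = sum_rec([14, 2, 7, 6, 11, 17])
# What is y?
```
Call trace:
sum_rec(a=[14, 2, 7, 6, 11, 17])
  sum_rec(a=[2, 7, 6, 11, 17])
    sum_rec(a=[7, 6, 11, 17])
      sum_rec(a=[6, 11, 17])
        sum_rec(a=[11, 17])
          sum_rec(a=[17])
            sum_rec(a=[])
            -> return 0
          -> return 17
        -> return 28
      -> return 34
    -> return 41
  -> return 43
-> return 57

Final answer: 57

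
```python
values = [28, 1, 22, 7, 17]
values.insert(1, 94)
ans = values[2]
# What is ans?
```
Trace:
  values=[28, 1, 22, 7, 17]
  values=[28, 94, 1, 22, 7, 17]
  values=[28, 94, 1, 22, 7, 17], ans=1

Final answer: 1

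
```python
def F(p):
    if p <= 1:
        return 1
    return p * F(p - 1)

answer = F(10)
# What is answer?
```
Call trace:
F(p=10)
  F(p=9)
    F(p=8)
      F(p=7)
        F(p=6)
          F(p=5)
            F(p=4)
              F(p=3)
                F(p=2)
                  F(p=1)
                  -> return 1
                -> return 2
              -> return 6
            -> return 24
          -> return 120
        -> return 720
      -> return 5040
    -> return 40320
  -> return 362880
-> return 3628800

Final answer: 3628800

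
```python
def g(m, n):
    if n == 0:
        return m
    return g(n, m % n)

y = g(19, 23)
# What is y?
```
Call trace:
g(m=19, n=23)
  g(m=23, n=19)
    g(m=19, n=4)
      g(m=4, n=3)
        g(m=3, n=1)
          g(m=1, n=0)
          -> return 1
        -> return 1
      -> return 1
    -> return 1
  -> return 1
-> return 1

Final answer: 1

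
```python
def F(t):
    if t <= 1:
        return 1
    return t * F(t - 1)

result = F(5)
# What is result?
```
Call trace:
F(t=5)
  F(t=4)
    F(t=3)
      F(t=2)
        F(t=1)
        -> return 1
      -> return 2
    -> return 6
  -> return 24
-> return 120

Final answer: 120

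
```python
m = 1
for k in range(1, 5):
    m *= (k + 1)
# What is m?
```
Trace:
  m=1
  m=2, k=1
  m=6, k=2
  m=24, k=3
  m=120, k=4

Final answer: 120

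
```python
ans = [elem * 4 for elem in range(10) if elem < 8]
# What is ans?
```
Trace:
  elem=0
  elem=1
  elem=2
  elem=3
  elem=4
  elem=5
  elem=6
  elem=7
  elem=8
  elem=9
  ans=[0, 4, 8, 12, 16, 20, 24, 28]

Final answer: [0, 4, 8, 12, 16, 20, 24, 28]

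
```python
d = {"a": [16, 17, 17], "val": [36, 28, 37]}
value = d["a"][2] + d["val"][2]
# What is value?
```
Trace:
  d={'a': [16, 17, 17], 'val': [36, 28, 37]}
  d={'a': [16, 17, 17], 'val': [36, 28, 37]}, value=54

Final answer: 54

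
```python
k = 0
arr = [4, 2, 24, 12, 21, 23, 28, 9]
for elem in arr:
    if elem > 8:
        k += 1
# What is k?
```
Trace:
  k=0
  k=0, elem=4
  k=0, elem=2
  k=1, elem=24
  k=2, elem=12
  k=3, elem=21
  k=4, elem=23
  k=5, elem=28
  k=6, elem=9

Final answer: 6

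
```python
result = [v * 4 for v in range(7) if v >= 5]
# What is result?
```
Trace:
  v=0
  v=1
  v=2
  v=3
  v=4
  v=5
  v=6
  result=[20, 24]

Final answer: [20, 24]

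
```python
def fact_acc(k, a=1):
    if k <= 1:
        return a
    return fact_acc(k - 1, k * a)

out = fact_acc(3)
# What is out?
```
Call trace:
fact_acc(k=3, a=1)
  fact_acc(k=2, a=3)
    fact_acc(k=1, a=6)
    -> return 6
  -> return 6
-> return 6

Final answer: 6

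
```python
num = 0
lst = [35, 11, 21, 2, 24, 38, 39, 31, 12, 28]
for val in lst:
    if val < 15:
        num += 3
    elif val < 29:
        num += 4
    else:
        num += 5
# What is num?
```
Trace:
  num=0
  num=5, val=35
  num=8, val=11
  num=12, val=21
  num=15, val=2
  num=19, val=24
  num=24, val=38
  num=29, val=39
  num=34, val=31
  num=37, val=12
  num=41, val=28

Final answer: 41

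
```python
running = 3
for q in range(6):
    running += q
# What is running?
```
Trace:
  running=3
  running=3, q=0
  running=4, q=1
  running=6, q=2
  running=9, q=3
  running=13, q=4
  running=18, q=5

Final answer: 18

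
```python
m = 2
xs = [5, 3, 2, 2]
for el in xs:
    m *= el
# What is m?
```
Trace:
  m=2
  m=10, el=5
  m=30, el=3
  m=60, el=2
  m=120, el=2

Final answer: 120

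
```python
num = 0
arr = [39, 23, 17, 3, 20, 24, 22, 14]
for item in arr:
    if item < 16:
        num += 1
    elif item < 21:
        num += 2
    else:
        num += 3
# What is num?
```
Trace:
  num=0
  num=3, item=39
  num=6, item=23
  num=8, item=17
  num=9, item=3
  num=11, item=20
  num=14, item=24
  num=17, item=22
  num=18, item=14

Final answer: 18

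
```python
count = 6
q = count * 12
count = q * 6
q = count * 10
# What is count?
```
Trace:
  count=6
  count=6, q=72
  count=432, q=72
  count=432, q=4320

Final answer: 432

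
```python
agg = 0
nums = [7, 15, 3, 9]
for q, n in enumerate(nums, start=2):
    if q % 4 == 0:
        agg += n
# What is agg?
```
Trace:
  agg=0
  agg=0, q=2, n=7
  agg=0, q=3, n=15
  agg=3, q=4, n=3
  agg=3, q=5, n=9

Final answer: 3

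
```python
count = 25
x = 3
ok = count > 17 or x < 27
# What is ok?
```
Trace:
  count=25
  count=25, x=3
  count=25, x=3, ok=True

Final answer: True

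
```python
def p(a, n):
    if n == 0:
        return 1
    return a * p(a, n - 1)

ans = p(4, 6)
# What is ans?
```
Call trace:
p(a=4, n=6)
  p(a=4, n=5)
    p(a=4, n=4)
      p(a=4, n=3)
        p(a=4, n=2)
          p(a=4, n=1)
            p(a=4, n=0)
            -> return 1
          -> return 4
        -> return 16
      -> return 64
    -> return 256
  -> return 1024
-> return 4096

Final answer: 4096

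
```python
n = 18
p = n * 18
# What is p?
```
Trace:
  n=18
  n=18, p=324

Final answer: 324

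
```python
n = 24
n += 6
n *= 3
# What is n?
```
Trace:
  n=24
  n=30
  n=90

Final answer: 90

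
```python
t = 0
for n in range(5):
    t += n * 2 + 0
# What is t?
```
Trace:
  t=0
  t=0, n=0
  t=2, n=1
  t=6, n=2
  t=12, n=3
  t=20, n=4

Final answer: 20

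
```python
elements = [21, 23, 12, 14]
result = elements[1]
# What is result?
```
Trace:
  elements=[21, 23, 12, 14]
  elements=[21, 23, 12, 14], result=23

Final answer: 23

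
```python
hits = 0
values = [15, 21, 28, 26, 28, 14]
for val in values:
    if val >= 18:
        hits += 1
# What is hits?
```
Trace:
  hits=0
  hits=0, val=15
  hits=1, val=21
  hits=2, val=28
  hits=3, val=26
  hits=4, val=28
  hits=4, val=14

Final answer: 4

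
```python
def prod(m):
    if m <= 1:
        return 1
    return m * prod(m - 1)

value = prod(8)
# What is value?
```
Call trace:
prod(m=8)
  prod(m=7)
    prod(m=6)
      prod(m=5)
        prod(m=4)
          prod(m=3)
            prod(m=2)
              prod(m=1)
              -> return 1
            -> return 2
          -> return 6
        -> return 24
      -> return 120
    -> return 720
  -> return 5040
-> return 40320

Final answer: 40320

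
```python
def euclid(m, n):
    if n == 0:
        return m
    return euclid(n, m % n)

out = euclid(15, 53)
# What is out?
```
Call trace:
euclid(m=15, n=53)
  euclid(m=53, n=15)
    euclid(m=15, n=8)
      euclid(m=8, n=7)
        euclid(m=7, n=1)
          euclid(m=1, n=0)
          -> return 1
        -> return 1
      -> return 1
    -> return 1
  -> return 1
-> return 1

Final answer: 1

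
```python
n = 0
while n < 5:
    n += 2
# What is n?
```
Trace:
  n=0
  n=2
  n=4
  n=6

Final answer: 6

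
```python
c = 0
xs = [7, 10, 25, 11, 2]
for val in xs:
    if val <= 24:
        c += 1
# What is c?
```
Trace:
  c=0
  c=1, val=7
  c=2, val=10
  c=2, val=25
  c=3, val=11
  c=4, val=2

Final answer: 4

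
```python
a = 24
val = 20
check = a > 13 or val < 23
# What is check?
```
Trace:
  a=24
  a=24, val=20
  a=24, val=20, check=True

Final answer: True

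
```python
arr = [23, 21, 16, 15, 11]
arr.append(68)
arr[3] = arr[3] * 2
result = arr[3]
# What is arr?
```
Trace:
  arr=[23, 21, 16, 15, 11]
  arr=[23, 21, 16, 15, 11, 68]
  arr=[23, 21, 16, 30, 11, 68]
  arr=[23, 21, 16, 30, 11, 68], result=30

Final answer: [23, 21, 16, 30, 11, 68]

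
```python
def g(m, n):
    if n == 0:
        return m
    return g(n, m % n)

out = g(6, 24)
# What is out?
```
Call trace:
g(m=6, n=24)
  g(m=24, n=6)
    g(m=6, n=0)
    -> return 6
  -> return 6
-> return 6

Final answer: 6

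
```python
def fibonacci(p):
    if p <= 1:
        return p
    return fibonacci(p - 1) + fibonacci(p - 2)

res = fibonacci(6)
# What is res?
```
Call trace (a repeated sub-call is expanded the first time; later identical calls just restate its return value):
fibonacci(p=6)
  fibonacci(p=5)
    fibonacci(p=4)
      fibonacci(p=3)
        fibonacci(p=2)
          fibonacci(p=1)
          -> return 1
          fibonacci(p=0)
          -> return 0
        -> return 1
        fibonacci(p=1)
        -> return 1
      -> return 2
      fibonacci(p=2) -> return 1  (same call as traced above)
    -> return 3
    fibonacci(p=3) -> return 2  (same call as traced above)
  -> return 5
  fibonacci(p=4) -> return 3  (same call as traced above)
-> return 8

Final answer: 8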